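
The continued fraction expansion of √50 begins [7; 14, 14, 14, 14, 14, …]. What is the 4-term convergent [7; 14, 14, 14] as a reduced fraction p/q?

19601/2772

Start with 14.
14 + 1/(14/1) = 14 + 1/14 = 197/14
14 + 1/(197/14) = 14 + 14/197 = 2772/197
7 + 1/(2772/197) = 7 + 197/2772 = 19601/2772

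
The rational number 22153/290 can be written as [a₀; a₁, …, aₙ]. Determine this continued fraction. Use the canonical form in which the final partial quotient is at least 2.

[76; 2, 1, 1, 3, 3, 1, 3]

Repeatedly divide and take the remainder:
⌊22153/290⌋ = 76, remainder 113
⌊290/113⌋ = 2, remainder 64
⌊113/64⌋ = 1, remainder 49
⌊64/49⌋ = 1, remainder 15
⌊49/15⌋ = 3, remainder 4
⌊15/4⌋ = 3, remainder 3
⌊4/3⌋ = 1, remainder 1
⌊3/1⌋ = 3, remainder 0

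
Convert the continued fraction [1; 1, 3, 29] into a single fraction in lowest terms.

Start with 29.
3 + 1/(29/1) = 3 + 1/29 = 88/29
1 + 1/(88/29) = 1 + 29/88 = 117/88
1 + 1/(117/88) = 1 + 88/117 = 205/117

205/117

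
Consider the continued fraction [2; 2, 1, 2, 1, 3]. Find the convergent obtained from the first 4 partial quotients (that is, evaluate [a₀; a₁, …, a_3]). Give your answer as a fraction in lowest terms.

Starting at the tail and folding back:
Start with 2.
1 + 1/(2/1) = 1 + 1/2 = 3/2
2 + 1/(3/2) = 2 + 2/3 = 8/3
2 + 1/(8/3) = 2 + 3/8 = 19/8

19/8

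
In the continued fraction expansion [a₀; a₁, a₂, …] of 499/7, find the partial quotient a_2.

Apply division with remainder until the remainder is 0:
499 = 71·7 + 2, so a_0 = 71
7 = 3·2 + 1, so a_1 = 3
2 = 2·1 + 0, so a_2 = 2

2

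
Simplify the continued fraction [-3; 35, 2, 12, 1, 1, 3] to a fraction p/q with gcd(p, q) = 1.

a_0 = -3: -3/1
a_1 = 35: -104/35
a_2 = 2: -211/71
a_3 = 12: -2636/887
a_4 = 1: -2847/958
a_5 = 1: -5483/1845
a_6 = 3: -19296/6493

-19296/6493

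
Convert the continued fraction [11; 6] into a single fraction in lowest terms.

Start with 6.
11 + 1/(6/1) = 11 + 1/6 = 67/6

67/6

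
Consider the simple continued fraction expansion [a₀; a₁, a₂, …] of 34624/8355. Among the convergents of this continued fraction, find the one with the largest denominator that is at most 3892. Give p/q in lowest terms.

949/229

List convergents until the denominator exceeds the bound:
a_0 = 4: 4/1  (≤ bound)
a_1 = 6: 25/6  (≤ bound)
a_2 = 1: 29/7  (≤ bound)
a_3 = 15: 460/111  (≤ bound)
a_4 = 2: 949/229  (≤ bound)
a_5 = 36: 34624/8355  (> 3892, stop)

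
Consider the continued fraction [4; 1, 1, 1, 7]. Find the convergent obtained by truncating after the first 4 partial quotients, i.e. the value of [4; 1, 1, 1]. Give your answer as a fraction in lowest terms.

14/3

Starting at the tail and folding back:
Start with 1.
1 + 1/(1/1) = 1 + 1/1 = 2/1
1 + 1/(2/1) = 1 + 1/2 = 3/2
4 + 1/(3/2) = 4 + 2/3 = 14/3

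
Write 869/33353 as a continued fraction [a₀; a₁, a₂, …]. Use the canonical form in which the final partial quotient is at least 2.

[0; 38, 2, 1, 1, 1, 2, 41]

Apply division with remainder until the remainder is 0:
869 ÷ 33353 → quotient 0, remainder 869
33353 ÷ 869 → quotient 38, remainder 331
869 ÷ 331 → quotient 2, remainder 207
331 ÷ 207 → quotient 1, remainder 124
207 ÷ 124 → quotient 1, remainder 83
124 ÷ 83 → quotient 1, remainder 41
83 ÷ 41 → quotient 2, remainder 1
41 ÷ 1 → quotient 41, remainder 0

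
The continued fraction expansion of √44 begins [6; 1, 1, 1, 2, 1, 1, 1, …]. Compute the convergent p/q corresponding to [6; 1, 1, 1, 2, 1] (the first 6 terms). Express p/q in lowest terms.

Start with 1.
2 + 1/(1/1) = 2 + 1/1 = 3/1
1 + 1/(3/1) = 1 + 1/3 = 4/3
1 + 1/(4/3) = 1 + 3/4 = 7/4
1 + 1/(7/4) = 1 + 4/7 = 11/7
6 + 1/(11/7) = 6 + 7/11 = 73/11

73/11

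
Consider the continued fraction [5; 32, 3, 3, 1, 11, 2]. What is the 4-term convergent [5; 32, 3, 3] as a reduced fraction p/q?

1625/323

a_0 = 5: 5/1
a_1 = 32: 161/32
a_2 = 3: 488/97
a_3 = 3: 1625/323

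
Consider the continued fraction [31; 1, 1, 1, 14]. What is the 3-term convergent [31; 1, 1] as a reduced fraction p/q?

Use the convergent recurrence hₖ = aₖ·hₖ₋₁ + hₖ₋₂ (and likewise for the denominators kₖ):
a_0 = 31: 31/1
a_1 = 1: 32/1
a_2 = 1: 63/2

63/2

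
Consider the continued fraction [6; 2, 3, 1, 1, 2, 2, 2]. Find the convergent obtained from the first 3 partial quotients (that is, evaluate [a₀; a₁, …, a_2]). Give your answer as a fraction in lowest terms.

Build up convergents one term at a time:
a_0 = 6: 6/1
a_1 = 2: 13/2
a_2 = 3: 45/7

45/7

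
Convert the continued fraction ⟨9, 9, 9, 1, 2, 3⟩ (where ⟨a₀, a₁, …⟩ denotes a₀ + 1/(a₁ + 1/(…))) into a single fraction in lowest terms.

8044/883

Starting at the tail and folding back:
Start with 3.
2 + 1/(3/1) = 2 + 1/3 = 7/3
1 + 1/(7/3) = 1 + 3/7 = 10/7
9 + 1/(10/7) = 9 + 7/10 = 97/10
9 + 1/(97/10) = 9 + 10/97 = 883/97
9 + 1/(883/97) = 9 + 97/883 = 8044/883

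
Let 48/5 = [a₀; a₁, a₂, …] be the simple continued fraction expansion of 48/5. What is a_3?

⌊48/5⌋ = 9, remainder 3
⌊5/3⌋ = 1, remainder 2
⌊3/2⌋ = 1, remainder 1
⌊2/1⌋ = 2, remainder 0

2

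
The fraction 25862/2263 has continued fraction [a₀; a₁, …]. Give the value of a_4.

53

Apply division with remainder until the remainder is 0:
25862 ÷ 2263 → quotient 11, remainder 969
2263 ÷ 969 → quotient 2, remainder 325
969 ÷ 325 → quotient 2, remainder 319
325 ÷ 319 → quotient 1, remainder 6
319 ÷ 6 → quotient 53, remainder 1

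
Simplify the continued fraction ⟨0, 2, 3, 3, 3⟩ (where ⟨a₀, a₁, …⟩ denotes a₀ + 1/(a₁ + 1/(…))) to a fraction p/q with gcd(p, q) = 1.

33/76

a_0 = 0: 0/1
a_1 = 2: 1/2
a_2 = 3: 3/7
a_3 = 3: 10/23
a_4 = 3: 33/76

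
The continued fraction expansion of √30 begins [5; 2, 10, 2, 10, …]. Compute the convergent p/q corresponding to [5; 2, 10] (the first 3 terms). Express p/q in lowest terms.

115/21

Work from the innermost term outward:
Start with 10.
2 + 1/(10/1) = 2 + 1/10 = 21/10
5 + 1/(21/10) = 5 + 10/21 = 115/21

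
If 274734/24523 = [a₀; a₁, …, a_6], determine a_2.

1

Run the Euclidean algorithm, recording each quotient:
⌊274734/24523⌋ = 11, remainder 4981
⌊24523/4981⌋ = 4, remainder 4599
⌊4981/4599⌋ = 1, remainder 382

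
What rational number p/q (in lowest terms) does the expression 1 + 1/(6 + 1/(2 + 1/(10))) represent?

a_0 = 1: 1/1
a_1 = 6: 7/6
a_2 = 2: 15/13
a_3 = 10: 157/136

157/136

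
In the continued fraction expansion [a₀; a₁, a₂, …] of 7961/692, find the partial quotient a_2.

1

⌊7961/692⌋ = 11, remainder 349
⌊692/349⌋ = 1, remainder 343
⌊349/343⌋ = 1, remainder 6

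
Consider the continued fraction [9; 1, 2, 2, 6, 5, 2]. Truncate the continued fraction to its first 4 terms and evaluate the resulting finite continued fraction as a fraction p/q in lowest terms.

a_0 = 9: 9/1
a_1 = 1: 10/1
a_2 = 2: 29/3
a_3 = 2: 68/7

68/7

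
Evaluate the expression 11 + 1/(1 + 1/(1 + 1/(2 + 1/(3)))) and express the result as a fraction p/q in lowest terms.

Collapse the nested fraction from the inside out:
Start with 3.
2 + 1/(3/1) = 2 + 1/3 = 7/3
1 + 1/(7/3) = 1 + 3/7 = 10/7
1 + 1/(10/7) = 1 + 7/10 = 17/10
11 + 1/(17/10) = 11 + 10/17 = 197/17

197/17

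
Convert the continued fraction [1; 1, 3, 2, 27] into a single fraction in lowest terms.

Start with 27.
2 + 1/(27/1) = 2 + 1/27 = 55/27
3 + 1/(55/27) = 3 + 27/55 = 192/55
1 + 1/(192/55) = 1 + 55/192 = 247/192
1 + 1/(247/192) = 1 + 192/247 = 439/247

439/247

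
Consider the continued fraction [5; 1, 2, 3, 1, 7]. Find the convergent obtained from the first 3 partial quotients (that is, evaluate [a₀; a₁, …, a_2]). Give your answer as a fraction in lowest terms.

a_0 = 5: 5/1
a_1 = 1: 6/1
a_2 = 2: 17/3

17/3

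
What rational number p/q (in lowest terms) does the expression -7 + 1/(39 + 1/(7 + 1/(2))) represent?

Build up convergents one term at a time:
a_0 = -7: -7/1
a_1 = 39: -272/39
a_2 = 7: -1911/274
a_3 = 2: -4094/587

-4094/587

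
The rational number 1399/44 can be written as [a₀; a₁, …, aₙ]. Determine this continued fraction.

[31; 1, 3, 1, 8]

1399 ÷ 44 → quotient 31, remainder 35
44 ÷ 35 → quotient 1, remainder 9
35 ÷ 9 → quotient 3, remainder 8
9 ÷ 8 → quotient 1, remainder 1
8 ÷ 1 → quotient 8, remainder 0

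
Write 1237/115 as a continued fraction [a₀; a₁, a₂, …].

Apply division with remainder until the remainder is 0:
1237 = 10·115 + 87, so a_0 = 10
115 = 1·87 + 28, so a_1 = 1
87 = 3·28 + 3, so a_2 = 3
28 = 9·3 + 1, so a_3 = 9
3 = 3·1 + 0, so a_4 = 3

[10; 1, 3, 9, 3]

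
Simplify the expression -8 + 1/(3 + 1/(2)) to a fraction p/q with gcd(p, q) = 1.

Start with 2.
3 + 1/(2/1) = 3 + 1/2 = 7/2
-8 + 1/(7/2) = -8 + 2/7 = -54/7

-54/7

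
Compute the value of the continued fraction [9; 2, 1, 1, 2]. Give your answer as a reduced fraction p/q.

Collapse the nested fraction from the inside out:
Start with 2.
1 + 1/(2/1) = 1 + 1/2 = 3/2
1 + 1/(3/2) = 1 + 2/3 = 5/3
2 + 1/(5/3) = 2 + 3/5 = 13/5
9 + 1/(13/5) = 9 + 5/13 = 122/13

122/13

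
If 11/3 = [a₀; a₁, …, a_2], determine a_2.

⌊11/3⌋ = 3, remainder 2
⌊3/2⌋ = 1, remainder 1
⌊2/1⌋ = 2, remainder 0

2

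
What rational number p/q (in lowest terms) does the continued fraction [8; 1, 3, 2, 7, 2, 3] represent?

Build up convergents one term at a time:
a_0 = 8: 8/1
a_1 = 1: 9/1
a_2 = 3: 35/4
a_3 = 2: 79/9
a_4 = 7: 588/67
a_5 = 2: 1255/143
a_6 = 3: 4353/496

4353/496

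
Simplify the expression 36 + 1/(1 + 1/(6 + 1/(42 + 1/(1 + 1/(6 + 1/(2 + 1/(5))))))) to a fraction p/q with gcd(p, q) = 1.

909904/24687

Compute successive convergents:
a_0 = 36: 36/1
a_1 = 1: 37/1
a_2 = 6: 258/7
a_3 = 42: 10873/295
a_4 = 1: 11131/302
a_5 = 6: 77659/2107
a_6 = 2: 166449/4516
a_7 = 5: 909904/24687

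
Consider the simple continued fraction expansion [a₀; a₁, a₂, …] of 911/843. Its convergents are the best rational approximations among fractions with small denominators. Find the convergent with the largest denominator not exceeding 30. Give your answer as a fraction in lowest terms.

27/25

a_0 = 1: 1/1  (≤ bound)
a_1 = 12: 13/12  (≤ bound)
a_2 = 2: 27/25  (≤ bound)
a_3 = 1: 40/37  (> 30, stop)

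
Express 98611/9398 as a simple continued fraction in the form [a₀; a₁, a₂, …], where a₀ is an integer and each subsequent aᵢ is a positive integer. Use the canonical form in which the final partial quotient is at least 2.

[10; 2, 34, 19, 2, 3]

⌊98611/9398⌋ = 10, remainder 4631
⌊9398/4631⌋ = 2, remainder 136
⌊4631/136⌋ = 34, remainder 7
⌊136/7⌋ = 19, remainder 3
⌊7/3⌋ = 2, remainder 1
⌊3/1⌋ = 3, remainder 0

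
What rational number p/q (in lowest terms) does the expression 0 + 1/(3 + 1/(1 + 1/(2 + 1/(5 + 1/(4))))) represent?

67/247

Start with 4.
5 + 1/(4/1) = 5 + 1/4 = 21/4
2 + 1/(21/4) = 2 + 4/21 = 46/21
1 + 1/(46/21) = 1 + 21/46 = 67/46
3 + 1/(67/46) = 3 + 46/67 = 247/67
0 + 1/(247/67) = 0 + 67/247 = 67/247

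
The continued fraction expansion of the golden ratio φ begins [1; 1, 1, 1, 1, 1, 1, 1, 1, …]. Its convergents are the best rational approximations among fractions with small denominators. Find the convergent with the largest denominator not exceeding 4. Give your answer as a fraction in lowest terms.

List convergents until the denominator exceeds the bound:
a_0 = 1: 1/1  (≤ bound)
a_1 = 1: 2/1  (≤ bound)
a_2 = 1: 3/2  (≤ bound)
a_3 = 1: 5/3  (≤ bound)
a_4 = 1: 8/5  (> 4, stop)

5/3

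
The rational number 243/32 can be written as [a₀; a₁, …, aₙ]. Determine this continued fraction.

243 = 7·32 + 19, so a_0 = 7
32 = 1·19 + 13, so a_1 = 1
19 = 1·13 + 6, so a_2 = 1
13 = 2·6 + 1, so a_3 = 2
6 = 6·1 + 0, so a_4 = 6

[7; 1, 1, 2, 6]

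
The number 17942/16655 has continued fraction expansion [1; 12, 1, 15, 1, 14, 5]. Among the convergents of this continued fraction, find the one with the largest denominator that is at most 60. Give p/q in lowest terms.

a_0 = 1: 1/1  (≤ bound)
a_1 = 12: 13/12  (≤ bound)
a_2 = 1: 14/13  (≤ bound)
a_3 = 15: 223/207  (> 60, stop)

14/13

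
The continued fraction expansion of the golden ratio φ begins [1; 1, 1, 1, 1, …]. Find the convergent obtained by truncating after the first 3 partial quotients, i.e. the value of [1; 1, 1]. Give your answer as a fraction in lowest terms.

3/2

a_0 = 1: 1/1
a_1 = 1: 2/1
a_2 = 1: 3/2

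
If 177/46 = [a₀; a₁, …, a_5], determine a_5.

⌊177/46⌋ = 3, remainder 39
⌊46/39⌋ = 1, remainder 7
⌊39/7⌋ = 5, remainder 4
⌊7/4⌋ = 1, remainder 3
⌊4/3⌋ = 1, remainder 1
⌊3/1⌋ = 3, remainder 0

3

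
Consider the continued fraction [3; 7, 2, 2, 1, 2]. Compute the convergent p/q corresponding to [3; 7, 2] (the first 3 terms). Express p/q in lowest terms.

a_0 = 3: 3/1
a_1 = 7: 22/7
a_2 = 2: 47/15

47/15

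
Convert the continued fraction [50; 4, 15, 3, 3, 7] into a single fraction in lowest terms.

228167/4541

Start with 7.
3 + 1/(7/1) = 3 + 1/7 = 22/7
3 + 1/(22/7) = 3 + 7/22 = 73/22
15 + 1/(73/22) = 15 + 22/73 = 1117/73
4 + 1/(1117/73) = 4 + 73/1117 = 4541/1117
50 + 1/(4541/1117) = 50 + 1117/4541 = 228167/4541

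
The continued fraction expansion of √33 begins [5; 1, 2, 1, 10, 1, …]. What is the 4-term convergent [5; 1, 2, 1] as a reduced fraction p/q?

a_0 = 5: 5/1
a_1 = 1: 6/1
a_2 = 2: 17/3
a_3 = 1: 23/4

23/4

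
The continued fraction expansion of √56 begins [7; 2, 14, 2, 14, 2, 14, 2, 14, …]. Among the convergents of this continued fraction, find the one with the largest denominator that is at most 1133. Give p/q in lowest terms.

a_0 = 7: 7/1  (≤ bound)
a_1 = 2: 15/2  (≤ bound)
a_2 = 14: 217/29  (≤ bound)
a_3 = 2: 449/60  (≤ bound)
a_4 = 14: 6503/869  (≤ bound)
a_5 = 2: 13455/1798  (> 1133, stop)

6503/869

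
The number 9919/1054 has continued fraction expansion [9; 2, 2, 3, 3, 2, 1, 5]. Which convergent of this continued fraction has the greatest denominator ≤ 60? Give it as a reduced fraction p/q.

a_0 = 9: 9/1  (≤ bound)
a_1 = 2: 19/2  (≤ bound)
a_2 = 2: 47/5  (≤ bound)
a_3 = 3: 160/17  (≤ bound)
a_4 = 3: 527/56  (≤ bound)
a_5 = 2: 1214/129  (> 60, stop)

527/56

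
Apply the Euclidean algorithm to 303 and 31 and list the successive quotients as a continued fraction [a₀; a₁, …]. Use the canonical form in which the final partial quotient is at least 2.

[9; 1, 3, 2, 3]

303 = 9·31 + 24, so a_0 = 9
31 = 1·24 + 7, so a_1 = 1
24 = 3·7 + 3, so a_2 = 3
7 = 2·3 + 1, so a_3 = 2
3 = 3·1 + 0, so a_4 = 3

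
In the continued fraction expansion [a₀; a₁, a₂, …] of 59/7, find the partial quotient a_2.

Repeatedly divide and take the remainder:
59 = 8·7 + 3, so a_0 = 8
7 = 2·3 + 1, so a_1 = 2
3 = 3·1 + 0, so a_2 = 3

3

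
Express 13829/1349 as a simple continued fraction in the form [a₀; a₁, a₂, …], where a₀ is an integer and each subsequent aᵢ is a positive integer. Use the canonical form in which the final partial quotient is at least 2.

[10; 3, 1, 47, 2, 3]

Run the Euclidean algorithm, recording each quotient:
13829 = 10·1349 + 339, so a_0 = 10
1349 = 3·339 + 332, so a_1 = 3
339 = 1·332 + 7, so a_2 = 1
332 = 47·7 + 3, so a_3 = 47
7 = 2·3 + 1, so a_4 = 2
3 = 3·1 + 0, so a_5 = 3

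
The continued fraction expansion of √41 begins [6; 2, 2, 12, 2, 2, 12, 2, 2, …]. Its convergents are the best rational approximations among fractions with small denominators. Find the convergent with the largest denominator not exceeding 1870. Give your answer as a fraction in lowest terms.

2049/320

List convergents until the denominator exceeds the bound:
a_0 = 6: 6/1  (≤ bound)
a_1 = 2: 13/2  (≤ bound)
a_2 = 2: 32/5  (≤ bound)
a_3 = 12: 397/62  (≤ bound)
a_4 = 2: 826/129  (≤ bound)
a_5 = 2: 2049/320  (≤ bound)
a_6 = 12: 25414/3969  (> 1870, stop)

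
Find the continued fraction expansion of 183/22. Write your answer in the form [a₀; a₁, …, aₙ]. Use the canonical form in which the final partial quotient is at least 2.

[8; 3, 7]

Repeatedly divide and take the remainder:
183 = 8·22 + 7, so a_0 = 8
22 = 3·7 + 1, so a_1 = 3
7 = 7·1 + 0, so a_2 = 7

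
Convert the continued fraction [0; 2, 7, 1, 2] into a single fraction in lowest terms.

23/49

Build up convergents one term at a time:
a_0 = 0: 0/1
a_1 = 2: 1/2
a_2 = 7: 7/15
a_3 = 1: 8/17
a_4 = 2: 23/49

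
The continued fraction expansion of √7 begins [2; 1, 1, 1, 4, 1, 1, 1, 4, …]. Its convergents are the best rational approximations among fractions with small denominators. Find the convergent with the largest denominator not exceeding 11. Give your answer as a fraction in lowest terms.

List convergents until the denominator exceeds the bound:
a_0 = 2: 2/1  (≤ bound)
a_1 = 1: 3/1  (≤ bound)
a_2 = 1: 5/2  (≤ bound)
a_3 = 1: 8/3  (≤ bound)
a_4 = 4: 37/14  (> 11, stop)

8/3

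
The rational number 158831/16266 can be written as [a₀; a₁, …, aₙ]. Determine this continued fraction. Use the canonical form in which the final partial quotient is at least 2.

158831 ÷ 16266 → quotient 9, remainder 12437
16266 ÷ 12437 → quotient 1, remainder 3829
12437 ÷ 3829 → quotient 3, remainder 950
3829 ÷ 950 → quotient 4, remainder 29
950 ÷ 29 → quotient 32, remainder 22
29 ÷ 22 → quotient 1, remainder 7
22 ÷ 7 → quotient 3, remainder 1
7 ÷ 1 → quotient 7, remainder 0

[9; 1, 3, 4, 32, 1, 3, 7]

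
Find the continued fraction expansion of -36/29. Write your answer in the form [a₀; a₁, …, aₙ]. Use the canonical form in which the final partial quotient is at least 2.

-36 ÷ 29 → quotient -2, remainder 22
29 ÷ 22 → quotient 1, remainder 7
22 ÷ 7 → quotient 3, remainder 1
7 ÷ 1 → quotient 7, remainder 0

[-2; 1, 3, 7]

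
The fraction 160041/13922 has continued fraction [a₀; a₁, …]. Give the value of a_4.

Apply division with remainder until the remainder is 0:
160041 = 11·13922 + 6899, so a_0 = 11
13922 = 2·6899 + 124, so a_1 = 2
6899 = 55·124 + 79, so a_2 = 55
124 = 1·79 + 45, so a_3 = 1
79 = 1·45 + 34, so a_4 = 1

1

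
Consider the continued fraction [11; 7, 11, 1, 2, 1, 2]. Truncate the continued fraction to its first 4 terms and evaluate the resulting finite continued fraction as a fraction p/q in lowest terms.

Start with 1.
11 + 1/(1/1) = 11 + 1/1 = 12/1
7 + 1/(12/1) = 7 + 1/12 = 85/12
11 + 1/(85/12) = 11 + 12/85 = 947/85

947/85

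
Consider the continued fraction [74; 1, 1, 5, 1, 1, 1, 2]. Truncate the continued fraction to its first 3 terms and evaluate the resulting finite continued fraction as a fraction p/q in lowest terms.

Starting at the tail and folding back:
Start with 1.
1 + 1/(1/1) = 1 + 1/1 = 2/1
74 + 1/(2/1) = 74 + 1/2 = 149/2

149/2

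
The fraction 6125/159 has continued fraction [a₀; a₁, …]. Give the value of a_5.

6125 ÷ 159 → quotient 38, remainder 83
159 ÷ 83 → quotient 1, remainder 76
83 ÷ 76 → quotient 1, remainder 7
76 ÷ 7 → quotient 10, remainder 6
7 ÷ 6 → quotient 1, remainder 1
6 ÷ 1 → quotient 6, remainder 0

6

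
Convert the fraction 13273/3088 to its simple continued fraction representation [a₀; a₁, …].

[4; 3, 2, 1, 5, 54]

13273 ÷ 3088 → quotient 4, remainder 921
3088 ÷ 921 → quotient 3, remainder 325
921 ÷ 325 → quotient 2, remainder 271
325 ÷ 271 → quotient 1, remainder 54
271 ÷ 54 → quotient 5, remainder 1
54 ÷ 1 → quotient 54, remainder 0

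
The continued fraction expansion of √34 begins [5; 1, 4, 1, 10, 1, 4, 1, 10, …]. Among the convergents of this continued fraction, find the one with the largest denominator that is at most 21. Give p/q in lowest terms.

a_0 = 5: 5/1  (≤ bound)
a_1 = 1: 6/1  (≤ bound)
a_2 = 4: 29/5  (≤ bound)
a_3 = 1: 35/6  (≤ bound)
a_4 = 10: 379/65  (> 21, stop)

35/6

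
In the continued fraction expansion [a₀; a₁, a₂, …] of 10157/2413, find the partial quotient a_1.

10157 = 4·2413 + 505, so a_0 = 4
2413 = 4·505 + 393, so a_1 = 4

4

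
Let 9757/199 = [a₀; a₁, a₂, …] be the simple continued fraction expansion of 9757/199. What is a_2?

6

Apply division with remainder until the remainder is 0:
9757 ÷ 199 → quotient 49, remainder 6
199 ÷ 6 → quotient 33, remainder 1
6 ÷ 1 → quotient 6, remainder 0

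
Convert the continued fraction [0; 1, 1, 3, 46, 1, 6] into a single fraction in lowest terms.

a_0 = 0: 0/1
a_1 = 1: 1/1
a_2 = 1: 1/2
a_3 = 3: 4/7
a_4 = 46: 185/324
a_5 = 1: 189/331
a_6 = 6: 1319/2310

1319/2310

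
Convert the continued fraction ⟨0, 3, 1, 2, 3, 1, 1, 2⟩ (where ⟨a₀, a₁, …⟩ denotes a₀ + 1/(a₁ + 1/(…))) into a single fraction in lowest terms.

59/218

Start with 2.
1 + 1/(2/1) = 1 + 1/2 = 3/2
1 + 1/(3/2) = 1 + 2/3 = 5/3
3 + 1/(5/3) = 3 + 3/5 = 18/5
2 + 1/(18/5) = 2 + 5/18 = 41/18
1 + 1/(41/18) = 1 + 18/41 = 59/41
3 + 1/(59/41) = 3 + 41/59 = 218/59
0 + 1/(218/59) = 0 + 59/218 = 59/218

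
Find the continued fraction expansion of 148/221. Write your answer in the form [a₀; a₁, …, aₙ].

[0; 1, 2, 36, 2]

Apply division with remainder until the remainder is 0:
148 ÷ 221 → quotient 0, remainder 148
221 ÷ 148 → quotient 1, remainder 73
148 ÷ 73 → quotient 2, remainder 2
73 ÷ 2 → quotient 36, remainder 1
2 ÷ 1 → quotient 2, remainder 0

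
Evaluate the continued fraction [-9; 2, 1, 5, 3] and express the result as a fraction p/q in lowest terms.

a_0 = -9: -9/1
a_1 = 2: -17/2
a_2 = 1: -26/3
a_3 = 5: -147/17
a_4 = 3: -467/54

-467/54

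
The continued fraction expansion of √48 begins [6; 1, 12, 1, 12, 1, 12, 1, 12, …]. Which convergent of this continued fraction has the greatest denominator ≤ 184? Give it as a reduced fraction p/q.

a_0 = 6: 6/1  (≤ bound)
a_1 = 1: 7/1  (≤ bound)
a_2 = 12: 90/13  (≤ bound)
a_3 = 1: 97/14  (≤ bound)
a_4 = 12: 1254/181  (≤ bound)
a_5 = 1: 1351/195  (> 184, stop)

1254/181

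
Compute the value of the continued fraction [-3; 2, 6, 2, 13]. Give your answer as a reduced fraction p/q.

-956/377

a_0 = -3: -3/1
a_1 = 2: -5/2
a_2 = 6: -33/13
a_3 = 2: -71/28
a_4 = 13: -956/377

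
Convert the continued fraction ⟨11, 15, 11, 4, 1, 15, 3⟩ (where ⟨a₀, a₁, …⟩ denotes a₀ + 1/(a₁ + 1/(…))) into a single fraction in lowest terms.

Collapse the nested fraction from the inside out:
Start with 3.
15 + 1/(3/1) = 15 + 1/3 = 46/3
1 + 1/(46/3) = 1 + 3/46 = 49/46
4 + 1/(49/46) = 4 + 46/49 = 242/49
11 + 1/(242/49) = 11 + 49/242 = 2711/242
15 + 1/(2711/242) = 15 + 242/2711 = 40907/2711
11 + 1/(40907/2711) = 11 + 2711/40907 = 452688/40907

452688/40907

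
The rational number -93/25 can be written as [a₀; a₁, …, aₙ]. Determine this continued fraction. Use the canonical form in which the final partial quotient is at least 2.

-93 ÷ 25 → quotient -4, remainder 7
25 ÷ 7 → quotient 3, remainder 4
7 ÷ 4 → quotient 1, remainder 3
4 ÷ 3 → quotient 1, remainder 1
3 ÷ 1 → quotient 3, remainder 0

[-4; 3, 1, 1, 3]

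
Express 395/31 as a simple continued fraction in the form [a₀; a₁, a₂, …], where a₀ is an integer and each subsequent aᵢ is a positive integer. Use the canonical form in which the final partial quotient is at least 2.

[12; 1, 2, 1, 7]

Repeatedly divide and take the remainder:
395 = 12·31 + 23, so a_0 = 12
31 = 1·23 + 8, so a_1 = 1
23 = 2·8 + 7, so a_2 = 2
8 = 1·7 + 1, so a_3 = 1
7 = 7·1 + 0, so a_4 = 7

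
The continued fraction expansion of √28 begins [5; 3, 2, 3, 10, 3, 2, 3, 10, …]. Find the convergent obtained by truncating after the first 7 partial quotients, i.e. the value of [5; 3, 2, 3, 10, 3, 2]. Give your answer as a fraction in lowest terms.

9403/1777

Collapse the nested fraction from the inside out:
Start with 2.
3 + 1/(2/1) = 3 + 1/2 = 7/2
10 + 1/(7/2) = 10 + 2/7 = 72/7
3 + 1/(72/7) = 3 + 7/72 = 223/72
2 + 1/(223/72) = 2 + 72/223 = 518/223
3 + 1/(518/223) = 3 + 223/518 = 1777/518
5 + 1/(1777/518) = 5 + 518/1777 = 9403/1777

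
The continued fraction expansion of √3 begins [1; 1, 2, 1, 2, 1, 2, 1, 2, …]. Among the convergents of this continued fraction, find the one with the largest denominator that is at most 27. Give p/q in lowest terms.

26/15

a_0 = 1: 1/1  (≤ bound)
a_1 = 1: 2/1  (≤ bound)
a_2 = 2: 5/3  (≤ bound)
a_3 = 1: 7/4  (≤ bound)
a_4 = 2: 19/11  (≤ bound)
a_5 = 1: 26/15  (≤ bound)
a_6 = 2: 71/41  (> 27, stop)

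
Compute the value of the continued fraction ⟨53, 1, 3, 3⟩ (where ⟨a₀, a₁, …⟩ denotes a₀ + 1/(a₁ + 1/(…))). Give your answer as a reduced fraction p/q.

699/13

a_0 = 53: 53/1
a_1 = 1: 54/1
a_2 = 3: 215/4
a_3 = 3: 699/13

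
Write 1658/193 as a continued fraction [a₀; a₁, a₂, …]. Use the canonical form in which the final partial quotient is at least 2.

[8; 1, 1, 2, 3, 1, 8]

⌊1658/193⌋ = 8, remainder 114
⌊193/114⌋ = 1, remainder 79
⌊114/79⌋ = 1, remainder 35
⌊79/35⌋ = 2, remainder 9
⌊35/9⌋ = 3, remainder 8
⌊9/8⌋ = 1, remainder 1
⌊8/1⌋ = 8, remainder 0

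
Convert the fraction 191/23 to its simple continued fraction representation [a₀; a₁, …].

Apply division with remainder until the remainder is 0:
191 ÷ 23 → quotient 8, remainder 7
23 ÷ 7 → quotient 3, remainder 2
7 ÷ 2 → quotient 3, remainder 1
2 ÷ 1 → quotient 2, remainder 0

[8; 3, 3, 2]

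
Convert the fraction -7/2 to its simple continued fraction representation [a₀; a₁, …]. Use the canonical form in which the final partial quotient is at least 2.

[-4; 2]

Apply division with remainder until the remainder is 0:
-7 ÷ 2 → quotient -4, remainder 1
2 ÷ 1 → quotient 2, remainder 0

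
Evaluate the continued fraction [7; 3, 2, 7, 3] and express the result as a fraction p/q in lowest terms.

1188/163

a_0 = 7: 7/1
a_1 = 3: 22/3
a_2 = 2: 51/7
a_3 = 7: 379/52
a_4 = 3: 1188/163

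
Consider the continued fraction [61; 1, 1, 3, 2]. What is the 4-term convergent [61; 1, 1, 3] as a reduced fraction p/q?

431/7

Work from the innermost term outward:
Start with 3.
1 + 1/(3/1) = 1 + 1/3 = 4/3
1 + 1/(4/3) = 1 + 3/4 = 7/4
61 + 1/(7/4) = 61 + 4/7 = 431/7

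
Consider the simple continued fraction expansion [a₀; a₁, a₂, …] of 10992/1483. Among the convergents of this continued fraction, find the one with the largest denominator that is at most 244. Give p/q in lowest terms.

a_0 = 7: 7/1  (≤ bound)
a_1 = 2: 15/2  (≤ bound)
a_2 = 2: 37/5  (≤ bound)
a_3 = 2: 89/12  (≤ bound)
a_4 = 1: 126/17  (≤ bound)
a_5 = 13: 1727/233  (≤ bound)
a_6 = 1: 1853/250  (> 244, stop)

1727/233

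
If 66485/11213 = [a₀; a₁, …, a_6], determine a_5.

Repeatedly divide and take the remainder:
66485 ÷ 11213 → quotient 5, remainder 10420
11213 ÷ 10420 → quotient 1, remainder 793
10420 ÷ 793 → quotient 13, remainder 111
793 ÷ 111 → quotient 7, remainder 16
111 ÷ 16 → quotient 6, remainder 15
16 ÷ 15 → quotient 1, remainder 1

1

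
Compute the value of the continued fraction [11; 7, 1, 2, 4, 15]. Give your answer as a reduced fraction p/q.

Collapse the nested fraction from the inside out:
Start with 15.
4 + 1/(15/1) = 4 + 1/15 = 61/15
2 + 1/(61/15) = 2 + 15/61 = 137/61
1 + 1/(137/61) = 1 + 61/137 = 198/137
7 + 1/(198/137) = 7 + 137/198 = 1523/198
11 + 1/(1523/198) = 11 + 198/1523 = 16951/1523

16951/1523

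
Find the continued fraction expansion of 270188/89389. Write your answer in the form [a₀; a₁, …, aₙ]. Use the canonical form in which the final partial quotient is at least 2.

[3; 44, 4, 2, 1, 7, 1, 17]

270188 ÷ 89389 → quotient 3, remainder 2021
89389 ÷ 2021 → quotient 44, remainder 465
2021 ÷ 465 → quotient 4, remainder 161
465 ÷ 161 → quotient 2, remainder 143
161 ÷ 143 → quotient 1, remainder 18
143 ÷ 18 → quotient 7, remainder 17
18 ÷ 17 → quotient 1, remainder 1
17 ÷ 1 → quotient 17, remainder 0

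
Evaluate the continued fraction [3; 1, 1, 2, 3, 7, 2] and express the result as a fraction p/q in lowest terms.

Work from the innermost term outward:
Start with 2.
7 + 1/(2/1) = 7 + 1/2 = 15/2
3 + 1/(15/2) = 3 + 2/15 = 47/15
2 + 1/(47/15) = 2 + 15/47 = 109/47
1 + 1/(109/47) = 1 + 47/109 = 156/109
1 + 1/(156/109) = 1 + 109/156 = 265/156
3 + 1/(265/156) = 3 + 156/265 = 951/265

951/265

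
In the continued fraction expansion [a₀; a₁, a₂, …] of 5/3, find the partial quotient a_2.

2

5 = 1·3 + 2, so a_0 = 1
3 = 1·2 + 1, so a_1 = 1
2 = 2·1 + 0, so a_2 = 2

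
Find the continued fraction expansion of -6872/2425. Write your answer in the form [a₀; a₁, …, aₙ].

⌊-6872/2425⌋ = -3, remainder 403
⌊2425/403⌋ = 6, remainder 7
⌊403/7⌋ = 57, remainder 4
⌊7/4⌋ = 1, remainder 3
⌊4/3⌋ = 1, remainder 1
⌊3/1⌋ = 3, remainder 0

[-3; 6, 57, 1, 1, 3]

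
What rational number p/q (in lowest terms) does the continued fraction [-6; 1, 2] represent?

-16/3

Starting at the tail and folding back:
Start with 2.
1 + 1/(2/1) = 1 + 1/2 = 3/2
-6 + 1/(3/2) = -6 + 2/3 = -16/3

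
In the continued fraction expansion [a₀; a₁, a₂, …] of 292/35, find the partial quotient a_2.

1

Repeatedly divide and take the remainder:
292 = 8·35 + 12, so a_0 = 8
35 = 2·12 + 11, so a_1 = 2
12 = 1·11 + 1, so a_2 = 1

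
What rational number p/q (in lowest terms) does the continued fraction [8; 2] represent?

17/2

Start with 2.
8 + 1/(2/1) = 8 + 1/2 = 17/2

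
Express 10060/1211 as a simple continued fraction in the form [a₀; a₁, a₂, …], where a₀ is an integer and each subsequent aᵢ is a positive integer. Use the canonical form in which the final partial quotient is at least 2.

[8; 3, 3, 1, 10, 1, 7]

⌊10060/1211⌋ = 8, remainder 372
⌊1211/372⌋ = 3, remainder 95
⌊372/95⌋ = 3, remainder 87
⌊95/87⌋ = 1, remainder 8
⌊87/8⌋ = 10, remainder 7
⌊8/7⌋ = 1, remainder 1
⌊7/1⌋ = 7, remainder 0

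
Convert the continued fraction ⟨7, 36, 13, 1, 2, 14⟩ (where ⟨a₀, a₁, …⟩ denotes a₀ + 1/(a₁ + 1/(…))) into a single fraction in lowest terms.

149065/21211

Start with 14.
2 + 1/(14/1) = 2 + 1/14 = 29/14
1 + 1/(29/14) = 1 + 14/29 = 43/29
13 + 1/(43/29) = 13 + 29/43 = 588/43
36 + 1/(588/43) = 36 + 43/588 = 21211/588
7 + 1/(21211/588) = 7 + 588/21211 = 149065/21211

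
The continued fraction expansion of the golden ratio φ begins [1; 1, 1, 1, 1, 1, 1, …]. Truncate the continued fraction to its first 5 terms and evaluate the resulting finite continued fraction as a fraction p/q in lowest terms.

8/5

a_0 = 1: 1/1
a_1 = 1: 2/1
a_2 = 1: 3/2
a_3 = 1: 5/3
a_4 = 1: 8/5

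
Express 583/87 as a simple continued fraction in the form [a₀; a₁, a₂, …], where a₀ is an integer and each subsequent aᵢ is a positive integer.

[6; 1, 2, 2, 1, 8]

Repeatedly divide and take the remainder:
583 = 6·87 + 61, so a_0 = 6
87 = 1·61 + 26, so a_1 = 1
61 = 2·26 + 9, so a_2 = 2
26 = 2·9 + 8, so a_3 = 2
9 = 1·8 + 1, so a_4 = 1
8 = 8·1 + 0, so a_5 = 8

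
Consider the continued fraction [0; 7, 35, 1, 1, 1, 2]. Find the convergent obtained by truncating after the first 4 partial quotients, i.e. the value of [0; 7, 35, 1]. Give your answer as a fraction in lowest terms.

a_0 = 0: 0/1
a_1 = 7: 1/7
a_2 = 35: 35/246
a_3 = 1: 36/253

36/253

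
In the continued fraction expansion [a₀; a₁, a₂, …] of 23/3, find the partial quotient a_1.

1

23 ÷ 3 → quotient 7, remainder 2
3 ÷ 2 → quotient 1, remainder 1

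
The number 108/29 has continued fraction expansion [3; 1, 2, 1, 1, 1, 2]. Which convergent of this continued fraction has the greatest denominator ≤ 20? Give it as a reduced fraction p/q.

41/11

a_0 = 3: 3/1  (≤ bound)
a_1 = 1: 4/1  (≤ bound)
a_2 = 2: 11/3  (≤ bound)
a_3 = 1: 15/4  (≤ bound)
a_4 = 1: 26/7  (≤ bound)
a_5 = 1: 41/11  (≤ bound)
a_6 = 2: 108/29  (> 20, stop)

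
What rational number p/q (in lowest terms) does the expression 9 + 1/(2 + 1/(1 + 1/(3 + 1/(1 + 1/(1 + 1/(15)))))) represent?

3641/389

Starting at the tail and folding back:
Start with 15.
1 + 1/(15/1) = 1 + 1/15 = 16/15
1 + 1/(16/15) = 1 + 15/16 = 31/16
3 + 1/(31/16) = 3 + 16/31 = 109/31
1 + 1/(109/31) = 1 + 31/109 = 140/109
2 + 1/(140/109) = 2 + 109/140 = 389/140
9 + 1/(389/140) = 9 + 140/389 = 3641/389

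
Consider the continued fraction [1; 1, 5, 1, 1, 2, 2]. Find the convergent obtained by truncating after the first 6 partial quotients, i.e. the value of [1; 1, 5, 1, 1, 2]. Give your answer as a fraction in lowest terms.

a_0 = 1: 1/1
a_1 = 1: 2/1
a_2 = 5: 11/6
a_3 = 1: 13/7
a_4 = 1: 24/13
a_5 = 2: 61/33

61/33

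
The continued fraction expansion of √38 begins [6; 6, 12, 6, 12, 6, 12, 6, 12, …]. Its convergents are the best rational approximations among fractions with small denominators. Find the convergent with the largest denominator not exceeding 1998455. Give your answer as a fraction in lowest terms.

a_0 = 6: 6/1  (≤ bound)
a_1 = 6: 37/6  (≤ bound)
a_2 = 12: 450/73  (≤ bound)
a_3 = 6: 2737/444  (≤ bound)
a_4 = 12: 33294/5401  (≤ bound)
a_5 = 6: 202501/32850  (≤ bound)
a_6 = 12: 2463306/399601  (≤ bound)
a_7 = 6: 14982337/2430456  (> 1998455, stop)

2463306/399601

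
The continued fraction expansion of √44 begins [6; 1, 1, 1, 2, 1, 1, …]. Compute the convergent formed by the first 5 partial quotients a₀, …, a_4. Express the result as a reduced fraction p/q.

Compute successive convergents:
a_0 = 6: 6/1
a_1 = 1: 7/1
a_2 = 1: 13/2
a_3 = 1: 20/3
a_4 = 2: 53/8

53/8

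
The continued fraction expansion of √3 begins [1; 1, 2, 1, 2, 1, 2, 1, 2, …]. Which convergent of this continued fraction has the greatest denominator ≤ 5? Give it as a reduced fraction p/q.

7/4

List convergents until the denominator exceeds the bound:
a_0 = 1: 1/1  (≤ bound)
a_1 = 1: 2/1  (≤ bound)
a_2 = 2: 5/3  (≤ bound)
a_3 = 1: 7/4  (≤ bound)
a_4 = 2: 19/11  (> 5, stop)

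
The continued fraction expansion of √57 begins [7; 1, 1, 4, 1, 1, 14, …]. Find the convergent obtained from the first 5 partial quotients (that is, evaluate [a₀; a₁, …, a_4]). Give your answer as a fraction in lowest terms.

83/11

Use the convergent recurrence hₖ = aₖ·hₖ₋₁ + hₖ₋₂ (and likewise for the denominators kₖ):
a_0 = 7: 7/1
a_1 = 1: 8/1
a_2 = 1: 15/2
a_3 = 4: 68/9
a_4 = 1: 83/11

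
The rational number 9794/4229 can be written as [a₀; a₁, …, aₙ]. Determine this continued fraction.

Apply division with remainder until the remainder is 0:
⌊9794/4229⌋ = 2, remainder 1336
⌊4229/1336⌋ = 3, remainder 221
⌊1336/221⌋ = 6, remainder 10
⌊221/10⌋ = 22, remainder 1
⌊10/1⌋ = 10, remainder 0

[2; 3, 6, 22, 10]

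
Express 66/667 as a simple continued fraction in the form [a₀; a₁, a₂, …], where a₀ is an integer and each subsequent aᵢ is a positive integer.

Repeatedly divide and take the remainder:
⌊66/667⌋ = 0, remainder 66
⌊667/66⌋ = 10, remainder 7
⌊66/7⌋ = 9, remainder 3
⌊7/3⌋ = 2, remainder 1
⌊3/1⌋ = 3, remainder 0

[0; 10, 9, 2, 3]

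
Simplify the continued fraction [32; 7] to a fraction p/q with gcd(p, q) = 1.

a_0 = 32: 32/1
a_1 = 7: 225/7

225/7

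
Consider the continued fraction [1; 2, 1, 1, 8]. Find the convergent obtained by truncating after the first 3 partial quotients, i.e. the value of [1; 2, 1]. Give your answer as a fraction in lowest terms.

4/3

Start with 1.
2 + 1/(1/1) = 2 + 1/1 = 3/1
1 + 1/(3/1) = 1 + 1/3 = 4/3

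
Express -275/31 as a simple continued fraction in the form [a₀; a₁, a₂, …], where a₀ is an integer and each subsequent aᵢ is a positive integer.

[-9; 7, 1, 3]

-275 ÷ 31 → quotient -9, remainder 4
31 ÷ 4 → quotient 7, remainder 3
4 ÷ 3 → quotient 1, remainder 1
3 ÷ 1 → quotient 3, remainder 0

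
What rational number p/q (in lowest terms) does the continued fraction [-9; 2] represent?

Start with 2.
-9 + 1/(2/1) = -9 + 1/2 = -17/2

-17/2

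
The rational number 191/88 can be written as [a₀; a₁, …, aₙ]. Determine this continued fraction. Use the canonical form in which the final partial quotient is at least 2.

⌊191/88⌋ = 2, remainder 15
⌊88/15⌋ = 5, remainder 13
⌊15/13⌋ = 1, remainder 2
⌊13/2⌋ = 6, remainder 1
⌊2/1⌋ = 2, remainder 0

[2; 5, 1, 6, 2]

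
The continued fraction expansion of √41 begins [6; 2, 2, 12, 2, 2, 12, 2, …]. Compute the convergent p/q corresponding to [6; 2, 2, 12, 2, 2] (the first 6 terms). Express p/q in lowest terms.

2049/320

Start with 2.
2 + 1/(2/1) = 2 + 1/2 = 5/2
12 + 1/(5/2) = 12 + 2/5 = 62/5
2 + 1/(62/5) = 2 + 5/62 = 129/62
2 + 1/(129/62) = 2 + 62/129 = 320/129
6 + 1/(320/129) = 6 + 129/320 = 2049/320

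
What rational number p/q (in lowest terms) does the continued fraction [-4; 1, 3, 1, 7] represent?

-125/39

Starting at the tail and folding back:
Start with 7.
1 + 1/(7/1) = 1 + 1/7 = 8/7
3 + 1/(8/7) = 3 + 7/8 = 31/8
1 + 1/(31/8) = 1 + 8/31 = 39/31
-4 + 1/(39/31) = -4 + 31/39 = -125/39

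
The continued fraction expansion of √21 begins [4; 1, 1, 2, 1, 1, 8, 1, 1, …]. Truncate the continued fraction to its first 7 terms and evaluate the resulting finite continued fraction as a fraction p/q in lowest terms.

Collapse the nested fraction from the inside out:
Start with 8.
1 + 1/(8/1) = 1 + 1/8 = 9/8
1 + 1/(9/8) = 1 + 8/9 = 17/9
2 + 1/(17/9) = 2 + 9/17 = 43/17
1 + 1/(43/17) = 1 + 17/43 = 60/43
1 + 1/(60/43) = 1 + 43/60 = 103/60
4 + 1/(103/60) = 4 + 60/103 = 472/103

472/103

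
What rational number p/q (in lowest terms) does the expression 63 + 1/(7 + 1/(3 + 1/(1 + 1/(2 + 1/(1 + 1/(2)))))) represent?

Start with 2.
1 + 1/(2/1) = 1 + 1/2 = 3/2
2 + 1/(3/2) = 2 + 2/3 = 8/3
1 + 1/(8/3) = 1 + 3/8 = 11/8
3 + 1/(11/8) = 3 + 8/11 = 41/11
7 + 1/(41/11) = 7 + 11/41 = 298/41
63 + 1/(298/41) = 63 + 41/298 = 18815/298

18815/298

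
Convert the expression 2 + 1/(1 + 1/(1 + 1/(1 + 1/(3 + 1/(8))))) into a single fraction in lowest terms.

240/91

Start with 8.
3 + 1/(8/1) = 3 + 1/8 = 25/8
1 + 1/(25/8) = 1 + 8/25 = 33/25
1 + 1/(33/25) = 1 + 25/33 = 58/33
1 + 1/(58/33) = 1 + 33/58 = 91/58
2 + 1/(91/58) = 2 + 58/91 = 240/91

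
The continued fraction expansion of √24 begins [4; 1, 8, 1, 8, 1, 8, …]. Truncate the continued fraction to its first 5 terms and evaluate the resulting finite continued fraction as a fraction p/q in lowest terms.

Start with 8.
1 + 1/(8/1) = 1 + 1/8 = 9/8
8 + 1/(9/8) = 8 + 8/9 = 80/9
1 + 1/(80/9) = 1 + 9/80 = 89/80
4 + 1/(89/80) = 4 + 80/89 = 436/89

436/89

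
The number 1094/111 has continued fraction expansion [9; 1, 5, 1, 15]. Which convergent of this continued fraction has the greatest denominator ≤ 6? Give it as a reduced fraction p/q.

a_0 = 9: 9/1  (≤ bound)
a_1 = 1: 10/1  (≤ bound)
a_2 = 5: 59/6  (≤ bound)
a_3 = 1: 69/7  (> 6, stop)

59/6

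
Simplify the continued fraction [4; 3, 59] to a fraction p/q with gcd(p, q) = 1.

771/178

Work from the innermost term outward:
Start with 59.
3 + 1/(59/1) = 3 + 1/59 = 178/59
4 + 1/(178/59) = 4 + 59/178 = 771/178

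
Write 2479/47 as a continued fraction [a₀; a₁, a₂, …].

Apply division with remainder until the remainder is 0:
⌊2479/47⌋ = 52, remainder 35
⌊47/35⌋ = 1, remainder 12
⌊35/12⌋ = 2, remainder 11
⌊12/11⌋ = 1, remainder 1
⌊11/1⌋ = 11, remainder 0

[52; 1, 2, 1, 11]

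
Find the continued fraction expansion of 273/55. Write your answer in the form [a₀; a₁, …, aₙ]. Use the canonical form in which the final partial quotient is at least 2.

273 ÷ 55 → quotient 4, remainder 53
55 ÷ 53 → quotient 1, remainder 2
53 ÷ 2 → quotient 26, remainder 1
2 ÷ 1 → quotient 2, remainder 0

[4; 1, 26, 2]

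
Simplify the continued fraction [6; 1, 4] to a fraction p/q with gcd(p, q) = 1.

Collapse the nested fraction from the inside out:
Start with 4.
1 + 1/(4/1) = 1 + 1/4 = 5/4
6 + 1/(5/4) = 6 + 4/5 = 34/5

34/5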